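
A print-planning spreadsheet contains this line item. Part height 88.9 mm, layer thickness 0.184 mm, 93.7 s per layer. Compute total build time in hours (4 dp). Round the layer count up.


Layers = ceil(88.9/0.184) = 484
t = 484 * 93.7 / 3600 = 12.5974 hrs


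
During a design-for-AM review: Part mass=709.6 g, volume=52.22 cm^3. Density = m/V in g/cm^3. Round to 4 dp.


rho = 709.6 / 52.22 = 13.5887 g/cm^3


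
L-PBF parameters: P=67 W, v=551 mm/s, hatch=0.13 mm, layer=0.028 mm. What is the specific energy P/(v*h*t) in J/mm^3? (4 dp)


Build rate = 551 * 0.13 * 0.028 = 2.00564 mm^3/s
SE = 67 / 2.00564 = 33.4058 J/mm^3


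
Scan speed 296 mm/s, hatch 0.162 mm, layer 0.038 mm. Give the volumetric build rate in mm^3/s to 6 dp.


Rate = 296 * 0.162 * 0.038 = 1.822176 mm^3/s


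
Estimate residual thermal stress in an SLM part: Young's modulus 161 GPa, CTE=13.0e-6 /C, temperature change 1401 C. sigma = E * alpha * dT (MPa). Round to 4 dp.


sigma = 161*1000 * 13.0e-6 * 1401 = 2932.293 MPa


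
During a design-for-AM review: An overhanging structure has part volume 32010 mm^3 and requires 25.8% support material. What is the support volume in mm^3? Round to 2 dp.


V_support = 32010 * 0.258 = 8258.58 mm^3


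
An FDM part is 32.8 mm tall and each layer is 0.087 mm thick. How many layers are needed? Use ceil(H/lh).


Layers = ceil(32.8/0.087) = 378


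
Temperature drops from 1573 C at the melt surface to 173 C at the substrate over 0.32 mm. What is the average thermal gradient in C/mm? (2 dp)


G = (1573-173)/0.32 = 4375.0 C/mm


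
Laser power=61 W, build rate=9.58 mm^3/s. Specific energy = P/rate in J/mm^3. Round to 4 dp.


SE = 61 / 9.58 = 6.3674 J/mm^3


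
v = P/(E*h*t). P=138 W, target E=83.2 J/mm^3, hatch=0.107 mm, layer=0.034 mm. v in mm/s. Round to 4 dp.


v = 138 / (83.2*0.107*0.034) = 455.9246 mm/s


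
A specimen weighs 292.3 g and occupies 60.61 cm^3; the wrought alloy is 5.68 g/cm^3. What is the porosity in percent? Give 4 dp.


rho_part = 292.3 / 60.61 = 4.82263653 g/cm^3
Porosity = (1 - 4.82263653/5.68)*100 = 15.0944 %


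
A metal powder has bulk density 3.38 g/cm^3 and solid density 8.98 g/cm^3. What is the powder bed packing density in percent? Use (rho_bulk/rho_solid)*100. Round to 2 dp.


Packing = (3.38/8.98)*100 = 37.64 %


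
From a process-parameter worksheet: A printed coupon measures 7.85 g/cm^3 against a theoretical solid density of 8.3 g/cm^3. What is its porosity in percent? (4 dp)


Porosity = (1-7.85/8.3)*100 = 5.4217 %


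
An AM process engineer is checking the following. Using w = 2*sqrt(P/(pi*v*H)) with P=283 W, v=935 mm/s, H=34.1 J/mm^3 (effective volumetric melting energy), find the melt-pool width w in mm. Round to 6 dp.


w = 2*sqrt(283/(pi*935*34.1)) = 0.106308 mm


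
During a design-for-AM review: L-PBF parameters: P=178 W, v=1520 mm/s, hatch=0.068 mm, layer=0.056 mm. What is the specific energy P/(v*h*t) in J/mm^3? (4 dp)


Build rate = 1520 * 0.068 * 0.056 = 5.78816 mm^3/s
SE = 178 / 5.78816 = 30.7524 J/mm^3


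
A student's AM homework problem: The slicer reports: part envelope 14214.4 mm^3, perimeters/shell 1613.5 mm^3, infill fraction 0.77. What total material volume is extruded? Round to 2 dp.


V_infill = (14214.4 - 1613.5) * 0.77 = 9702.69
V_total = 1613.5 + 9702.69 = 11316.19 mm^3


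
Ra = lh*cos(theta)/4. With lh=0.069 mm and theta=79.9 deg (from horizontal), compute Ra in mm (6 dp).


Ra = 0.069 * cos(79.9) / 4 = 0.003025 mm


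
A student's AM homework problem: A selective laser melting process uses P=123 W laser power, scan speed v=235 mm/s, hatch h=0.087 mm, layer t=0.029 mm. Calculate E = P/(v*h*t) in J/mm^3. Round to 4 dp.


E = 123 / (235*0.087*0.029) = 207.4531 J/mm^3


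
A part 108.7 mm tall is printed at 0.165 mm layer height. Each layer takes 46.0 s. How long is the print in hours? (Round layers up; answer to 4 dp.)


Layers = ceil(108.7/0.165) = 659
t = 659 * 46.0 / 3600 = 8.4206 hrs


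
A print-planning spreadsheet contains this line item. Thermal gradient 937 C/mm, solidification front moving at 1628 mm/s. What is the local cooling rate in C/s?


CR = 937 * 1628 = 1525436 C/s


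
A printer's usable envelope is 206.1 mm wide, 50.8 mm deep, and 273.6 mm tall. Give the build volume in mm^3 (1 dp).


V = 206.1 * 50.8 * 273.6 = 2864559.2 mm^3


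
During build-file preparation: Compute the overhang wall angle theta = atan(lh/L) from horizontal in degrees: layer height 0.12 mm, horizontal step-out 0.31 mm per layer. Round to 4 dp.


angle = atan(0.12/0.31) = 21.1613 degrees


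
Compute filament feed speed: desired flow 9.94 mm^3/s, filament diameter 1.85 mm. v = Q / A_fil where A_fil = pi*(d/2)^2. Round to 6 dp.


A = pi*(1.85/2)^2 = 2.688025
v = 9.94 / 2.688025 = 3.697882 mm/s


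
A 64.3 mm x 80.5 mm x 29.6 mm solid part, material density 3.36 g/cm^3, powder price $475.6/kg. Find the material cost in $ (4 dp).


V = 64.3 * 80.5 * 29.6 = 153214.04 mm^3 = 153.21404 cm^3
Mass = 153.21404 * 3.36 / 1000 = 0.51479917 kg
Cost = 0.51479917 * 475.6 = 244.8385 $


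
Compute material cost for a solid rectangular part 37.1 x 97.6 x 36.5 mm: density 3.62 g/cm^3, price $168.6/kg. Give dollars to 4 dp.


V = 37.1 * 97.6 * 36.5 = 132165.04 mm^3 = 132.16504 cm^3
Mass = 132.16504 * 3.62 / 1000 = 0.47843744 kg
Cost = 0.47843744 * 168.6 = 80.6646 $


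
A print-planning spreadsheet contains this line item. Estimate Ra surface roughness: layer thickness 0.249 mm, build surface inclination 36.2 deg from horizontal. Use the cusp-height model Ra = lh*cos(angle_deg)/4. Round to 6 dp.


Ra = 0.249 * cos(36.2) / 4 = 0.050233 mm


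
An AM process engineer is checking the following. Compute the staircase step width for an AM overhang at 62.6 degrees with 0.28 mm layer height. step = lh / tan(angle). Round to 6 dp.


step = 0.28 / tan(62.6) = 0.145138 mm


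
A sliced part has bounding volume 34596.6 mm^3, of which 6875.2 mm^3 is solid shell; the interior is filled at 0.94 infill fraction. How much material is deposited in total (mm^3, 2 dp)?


V_infill = (34596.6 - 6875.2) * 0.94 = 26058.12
V_total = 6875.2 + 26058.12 = 32933.32 mm^3


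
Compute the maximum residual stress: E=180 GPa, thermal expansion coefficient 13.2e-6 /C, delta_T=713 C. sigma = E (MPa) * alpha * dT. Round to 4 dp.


sigma = 180*1000 * 13.2e-6 * 713 = 1694.088 MPa


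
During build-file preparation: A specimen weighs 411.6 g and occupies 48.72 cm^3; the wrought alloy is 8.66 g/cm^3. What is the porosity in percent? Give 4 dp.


rho_part = 411.6 / 48.72 = 8.44827586 g/cm^3
Porosity = (1 - 8.44827586/8.66)*100 = 2.4449 %


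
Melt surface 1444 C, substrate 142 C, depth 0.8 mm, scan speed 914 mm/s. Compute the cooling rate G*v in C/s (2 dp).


G = (1444-142)/0.8 = 1627.5 C/mm
CR = 1627.5 * 914 = 1487535.0 C/s


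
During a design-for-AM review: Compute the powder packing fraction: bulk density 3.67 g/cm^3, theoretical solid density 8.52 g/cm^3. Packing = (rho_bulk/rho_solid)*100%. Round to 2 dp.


Packing = (3.67/8.52)*100 = 43.08 %


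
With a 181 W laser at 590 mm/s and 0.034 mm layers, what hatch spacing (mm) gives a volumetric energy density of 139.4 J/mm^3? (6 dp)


h = 181 / (139.4*590*0.034) = 0.064727 mm


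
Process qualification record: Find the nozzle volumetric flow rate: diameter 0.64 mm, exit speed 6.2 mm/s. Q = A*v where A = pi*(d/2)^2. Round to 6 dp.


A = pi*(0.64/2)^2 = 0.32169909 mm^2
Q = 0.32169909 * 6.2 = 1.994534 mm^3/s


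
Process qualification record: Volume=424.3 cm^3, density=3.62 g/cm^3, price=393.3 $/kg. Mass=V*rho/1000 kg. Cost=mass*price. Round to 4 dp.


Mass = 424.3*3.62/1000 = 1.535966 kg
Cost = 1.535966 * 393.3 = 604.0954 $


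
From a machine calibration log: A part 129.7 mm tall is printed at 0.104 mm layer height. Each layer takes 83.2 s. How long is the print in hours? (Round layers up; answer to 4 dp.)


Layers = ceil(129.7/0.104) = 1248
t = 1248 * 83.2 / 3600 = 28.8427 hrs


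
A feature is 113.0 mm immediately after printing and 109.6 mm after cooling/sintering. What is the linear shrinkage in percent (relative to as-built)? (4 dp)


Shrinkage = ((113.0-109.6)/113.0)*100 = 3.0088 %


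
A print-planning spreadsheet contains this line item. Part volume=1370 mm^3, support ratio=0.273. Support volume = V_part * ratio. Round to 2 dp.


V_support = 1370 * 0.273 = 374.01 mm^3


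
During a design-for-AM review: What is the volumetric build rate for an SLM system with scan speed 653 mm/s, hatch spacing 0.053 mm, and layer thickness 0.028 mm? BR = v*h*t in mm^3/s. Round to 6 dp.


Rate = 653 * 0.053 * 0.028 = 0.969052 mm^3/s


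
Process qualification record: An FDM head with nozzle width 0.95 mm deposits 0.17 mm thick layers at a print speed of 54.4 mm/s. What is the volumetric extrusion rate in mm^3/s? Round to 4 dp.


Rate = 0.95 * 0.17 * 54.4 = 8.7856 mm^3/s


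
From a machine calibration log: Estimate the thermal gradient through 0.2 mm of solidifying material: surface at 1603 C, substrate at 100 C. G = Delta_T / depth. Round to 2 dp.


G = (1603-100)/0.2 = 7515.0 C/mm


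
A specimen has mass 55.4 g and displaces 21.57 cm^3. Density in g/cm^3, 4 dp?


rho = 55.4 / 21.57 = 2.5684 g/cm^3


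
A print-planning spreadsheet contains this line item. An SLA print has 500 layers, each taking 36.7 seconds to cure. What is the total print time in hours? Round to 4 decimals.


t = 500 * 36.7 / 3600 = 5.0972 hrs


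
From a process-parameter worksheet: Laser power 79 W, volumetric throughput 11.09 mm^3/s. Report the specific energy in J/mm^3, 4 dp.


SE = 79 / 11.09 = 7.1235 J/mm^3


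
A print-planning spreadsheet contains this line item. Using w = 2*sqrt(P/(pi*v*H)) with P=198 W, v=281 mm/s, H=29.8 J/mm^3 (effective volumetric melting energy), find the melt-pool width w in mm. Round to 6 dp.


w = 2*sqrt(198/(pi*281*29.8)) = 0.173511 mm


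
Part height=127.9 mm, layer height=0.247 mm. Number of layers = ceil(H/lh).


Layers = ceil(127.9/0.247) = 518


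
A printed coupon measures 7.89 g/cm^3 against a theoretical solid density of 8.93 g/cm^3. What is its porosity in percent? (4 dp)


Porosity = (1-7.89/8.93)*100 = 11.6461 %


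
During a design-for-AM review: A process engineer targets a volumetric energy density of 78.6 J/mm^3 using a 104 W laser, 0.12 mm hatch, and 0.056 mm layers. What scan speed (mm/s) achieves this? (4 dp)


v = 104 / (78.6*0.12*0.056) = 196.8981 mm/s


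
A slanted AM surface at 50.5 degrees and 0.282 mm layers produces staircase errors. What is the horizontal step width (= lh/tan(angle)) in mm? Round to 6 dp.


step = 0.282 / tan(50.5) = 0.232463 mm


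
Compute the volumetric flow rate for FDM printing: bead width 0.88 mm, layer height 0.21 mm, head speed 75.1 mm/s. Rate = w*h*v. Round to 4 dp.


Rate = 0.88 * 0.21 * 75.1 = 13.8785 mm^3/s


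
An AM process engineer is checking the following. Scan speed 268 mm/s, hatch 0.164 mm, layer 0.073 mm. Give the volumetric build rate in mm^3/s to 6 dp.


Rate = 268 * 0.164 * 0.073 = 3.208496 mm^3/s


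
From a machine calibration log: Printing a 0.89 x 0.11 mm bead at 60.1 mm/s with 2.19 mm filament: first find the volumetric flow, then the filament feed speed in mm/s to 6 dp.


Q = 0.89 * 0.11 * 60.1 = 5.88379 mm^3/s
A_fil = pi*(2.19/2)^2 = 3.76684813 mm^2
v_feed = 5.88379 / 3.76684813 = 1.561993 mm/s


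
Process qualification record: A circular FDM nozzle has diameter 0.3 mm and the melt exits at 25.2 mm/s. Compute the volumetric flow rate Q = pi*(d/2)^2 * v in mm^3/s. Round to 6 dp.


A = pi*(0.3/2)^2 = 0.07068583 mm^2
Q = 0.07068583 * 25.2 = 1.781283 mm^3/s


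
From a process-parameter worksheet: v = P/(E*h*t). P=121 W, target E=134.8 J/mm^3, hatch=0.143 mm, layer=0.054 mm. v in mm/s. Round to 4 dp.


v = 121 / (134.8*0.143*0.054) = 116.2427 mm/s


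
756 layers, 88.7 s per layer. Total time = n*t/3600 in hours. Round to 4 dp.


t = 756 * 88.7 / 3600 = 18.627 hrs


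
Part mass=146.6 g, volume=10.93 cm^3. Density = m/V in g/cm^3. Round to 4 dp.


rho = 146.6 / 10.93 = 13.4126 g/cm^3


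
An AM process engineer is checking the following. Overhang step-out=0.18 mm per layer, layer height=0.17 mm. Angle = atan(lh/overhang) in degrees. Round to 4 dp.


angle = atan(0.17/0.18) = 43.3634 degrees


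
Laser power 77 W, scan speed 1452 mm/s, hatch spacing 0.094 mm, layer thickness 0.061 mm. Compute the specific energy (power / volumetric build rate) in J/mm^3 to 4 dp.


Build rate = 1452 * 0.094 * 0.061 = 8.325768 mm^3/s
SE = 77 / 8.325768 = 9.2484 J/mm^3


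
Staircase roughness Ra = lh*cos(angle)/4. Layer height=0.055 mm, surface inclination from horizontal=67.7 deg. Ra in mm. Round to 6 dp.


Ra = 0.055 * cos(67.7) / 4 = 0.005218 mm


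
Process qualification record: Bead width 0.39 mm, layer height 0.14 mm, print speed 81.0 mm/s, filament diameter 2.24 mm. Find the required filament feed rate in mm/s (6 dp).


Q = 0.39 * 0.14 * 81.0 = 4.4226 mm^3/s
A_fil = pi*(2.24/2)^2 = 3.94081382 mm^2
v_feed = 4.4226 / 3.94081382 = 1.122256 mm/s


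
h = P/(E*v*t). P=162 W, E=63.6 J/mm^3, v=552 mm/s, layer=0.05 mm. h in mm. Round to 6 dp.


h = 162 / (63.6*552*0.05) = 0.092289 mm


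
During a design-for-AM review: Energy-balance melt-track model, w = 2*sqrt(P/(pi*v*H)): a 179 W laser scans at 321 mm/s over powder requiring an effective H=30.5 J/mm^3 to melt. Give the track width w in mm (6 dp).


w = 2*sqrt(179/(pi*321*30.5)) = 0.152574 mm


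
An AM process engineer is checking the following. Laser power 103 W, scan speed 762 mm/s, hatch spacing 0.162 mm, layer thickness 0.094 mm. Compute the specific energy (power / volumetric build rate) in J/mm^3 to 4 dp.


Build rate = 762 * 0.162 * 0.094 = 11.603736 mm^3/s
SE = 103 / 11.603736 = 8.8765 J/mm^3


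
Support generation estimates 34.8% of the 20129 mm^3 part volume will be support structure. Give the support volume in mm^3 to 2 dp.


V_support = 20129 * 0.348 = 7004.89 mm^3


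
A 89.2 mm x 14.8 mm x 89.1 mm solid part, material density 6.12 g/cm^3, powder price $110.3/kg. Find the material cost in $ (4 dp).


V = 89.2 * 14.8 * 89.1 = 117626.256 mm^3 = 117.626256 cm^3
Mass = 117.626256 * 6.12 / 1000 = 0.71987269 kg
Cost = 0.71987269 * 110.3 = 79.402 $


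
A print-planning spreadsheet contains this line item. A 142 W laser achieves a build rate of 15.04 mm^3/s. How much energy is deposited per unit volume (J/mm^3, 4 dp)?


SE = 142 / 15.04 = 9.4415 J/mm^3


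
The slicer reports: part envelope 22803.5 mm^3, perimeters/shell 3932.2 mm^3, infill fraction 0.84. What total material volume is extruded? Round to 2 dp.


V_infill = (22803.5 - 3932.2) * 0.84 = 15851.89
V_total = 3932.2 + 15851.89 = 19784.09 mm^3


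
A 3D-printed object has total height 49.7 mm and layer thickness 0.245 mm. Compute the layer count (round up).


Layers = ceil(49.7/0.245) = 203


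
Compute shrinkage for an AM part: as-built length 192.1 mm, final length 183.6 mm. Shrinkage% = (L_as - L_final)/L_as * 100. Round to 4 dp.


Shrinkage = ((192.1-183.6)/192.1)*100 = 4.4248 %


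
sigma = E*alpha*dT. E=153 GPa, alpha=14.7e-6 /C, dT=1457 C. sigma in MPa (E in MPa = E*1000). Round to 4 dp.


sigma = 153*1000 * 14.7e-6 * 1457 = 3276.9387 MPa


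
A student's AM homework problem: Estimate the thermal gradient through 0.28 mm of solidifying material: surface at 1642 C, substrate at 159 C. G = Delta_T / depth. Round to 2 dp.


G = (1642-159)/0.28 = 5296.43 C/mm


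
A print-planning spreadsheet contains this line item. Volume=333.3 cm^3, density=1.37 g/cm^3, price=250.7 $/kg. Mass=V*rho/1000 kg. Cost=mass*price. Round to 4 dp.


Mass = 333.3*1.37/1000 = 0.456621 kg
Cost = 0.456621 * 250.7 = 114.4749 $


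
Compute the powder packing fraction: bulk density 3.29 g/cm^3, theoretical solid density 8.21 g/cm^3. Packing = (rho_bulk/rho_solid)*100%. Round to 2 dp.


Packing = (3.29/8.21)*100 = 40.07 %


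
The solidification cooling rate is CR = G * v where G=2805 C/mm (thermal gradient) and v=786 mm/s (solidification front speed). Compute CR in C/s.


CR = 2805 * 786 = 2204730 C/s


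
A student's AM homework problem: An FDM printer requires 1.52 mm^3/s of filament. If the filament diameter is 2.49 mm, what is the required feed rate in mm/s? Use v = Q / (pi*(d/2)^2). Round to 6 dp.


A = pi*(2.49/2)^2 = 4.869547
v = 1.52 / 4.869547 = 0.312144 mm/s


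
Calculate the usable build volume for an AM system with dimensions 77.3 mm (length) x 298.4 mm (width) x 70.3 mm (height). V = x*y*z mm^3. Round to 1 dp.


V = 77.3 * 298.4 * 70.3 = 1621562.3 mm^3


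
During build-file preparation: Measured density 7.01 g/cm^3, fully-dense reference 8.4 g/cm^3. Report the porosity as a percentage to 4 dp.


Porosity = (1-7.01/8.4)*100 = 16.5476 %


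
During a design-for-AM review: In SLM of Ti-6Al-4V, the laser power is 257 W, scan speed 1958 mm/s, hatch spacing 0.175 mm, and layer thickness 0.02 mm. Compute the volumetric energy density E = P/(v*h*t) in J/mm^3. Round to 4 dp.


E = 257 / (1958*0.175*0.02) = 37.5018 J/mm^3


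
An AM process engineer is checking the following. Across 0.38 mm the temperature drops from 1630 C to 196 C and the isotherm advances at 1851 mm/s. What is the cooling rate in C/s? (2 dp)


G = (1630-196)/0.38 = 3773.68421053 C/mm
CR = 3773.68421053 * 1851 = 6985089.47 C/s


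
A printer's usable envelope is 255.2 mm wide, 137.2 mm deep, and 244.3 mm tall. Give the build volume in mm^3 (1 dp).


V = 255.2 * 137.2 * 244.3 = 8553783.4 mm^3


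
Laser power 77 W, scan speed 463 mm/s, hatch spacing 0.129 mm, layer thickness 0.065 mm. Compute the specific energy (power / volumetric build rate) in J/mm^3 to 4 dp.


Build rate = 463 * 0.129 * 0.065 = 3.882255 mm^3/s
SE = 77 / 3.882255 = 19.8338 J/mm^3


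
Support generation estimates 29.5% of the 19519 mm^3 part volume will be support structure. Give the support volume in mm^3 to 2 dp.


V_support = 19519 * 0.295 = 5758.11 mm^3


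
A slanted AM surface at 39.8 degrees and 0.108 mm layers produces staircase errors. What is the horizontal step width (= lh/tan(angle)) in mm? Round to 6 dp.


step = 0.108 / tan(39.8) = 0.129626 mm


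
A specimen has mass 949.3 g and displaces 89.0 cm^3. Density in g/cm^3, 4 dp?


rho = 949.3 / 89.0 = 10.6663 g/cm^3


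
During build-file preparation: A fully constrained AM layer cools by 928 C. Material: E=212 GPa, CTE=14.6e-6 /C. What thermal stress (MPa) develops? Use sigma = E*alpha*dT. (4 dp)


sigma = 212*1000 * 14.6e-6 * 928 = 2872.3456 MPa


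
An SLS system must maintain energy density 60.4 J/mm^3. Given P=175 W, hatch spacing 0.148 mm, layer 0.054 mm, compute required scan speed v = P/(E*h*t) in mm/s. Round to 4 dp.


v = 175 / (60.4*0.148*0.054) = 362.5314 mm/s


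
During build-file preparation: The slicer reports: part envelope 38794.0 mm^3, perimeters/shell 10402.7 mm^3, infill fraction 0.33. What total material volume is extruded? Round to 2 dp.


V_infill = (38794.0 - 10402.7) * 0.33 = 9369.13
V_total = 10402.7 + 9369.13 = 19771.83 mm^3


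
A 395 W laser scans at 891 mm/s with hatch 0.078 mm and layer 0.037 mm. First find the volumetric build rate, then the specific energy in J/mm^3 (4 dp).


Build rate = 891 * 0.078 * 0.037 = 2.571426 mm^3/s
SE = 395 / 2.571426 = 153.6113 J/mm^3


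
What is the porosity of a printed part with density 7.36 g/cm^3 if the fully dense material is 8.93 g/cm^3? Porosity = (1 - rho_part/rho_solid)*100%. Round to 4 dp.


Porosity = (1-7.36/8.93)*100 = 17.5812 %


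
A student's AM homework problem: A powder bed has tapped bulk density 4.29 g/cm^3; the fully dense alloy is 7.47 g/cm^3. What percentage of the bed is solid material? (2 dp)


Packing = (4.29/7.47)*100 = 57.43 %


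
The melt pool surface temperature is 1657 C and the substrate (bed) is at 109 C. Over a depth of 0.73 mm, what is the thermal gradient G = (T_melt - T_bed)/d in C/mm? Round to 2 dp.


G = (1657-109)/0.73 = 2120.55 C/mm


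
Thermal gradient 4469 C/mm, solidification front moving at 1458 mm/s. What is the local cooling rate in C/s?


CR = 4469 * 1458 = 6515802 C/s


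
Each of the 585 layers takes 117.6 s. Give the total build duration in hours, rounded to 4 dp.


t = 585 * 117.6 / 3600 = 19.11 hrs


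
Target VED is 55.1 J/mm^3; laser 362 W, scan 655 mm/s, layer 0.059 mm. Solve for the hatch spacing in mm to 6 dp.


h = 362 / (55.1*655*0.059) = 0.170006 mm


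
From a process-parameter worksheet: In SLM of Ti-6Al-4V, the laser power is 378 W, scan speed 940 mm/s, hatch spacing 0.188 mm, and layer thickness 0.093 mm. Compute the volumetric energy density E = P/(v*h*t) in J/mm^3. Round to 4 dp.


E = 378 / (940*0.188*0.093) = 22.9998 J/mm^3


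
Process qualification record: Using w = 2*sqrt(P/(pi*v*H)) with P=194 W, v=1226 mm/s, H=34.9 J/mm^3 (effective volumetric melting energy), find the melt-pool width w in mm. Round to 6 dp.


w = 2*sqrt(194/(pi*1226*34.9)) = 0.07598 mm


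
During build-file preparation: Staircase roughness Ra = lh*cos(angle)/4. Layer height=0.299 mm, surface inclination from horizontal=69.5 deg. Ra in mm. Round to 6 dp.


Ra = 0.299 * cos(69.5) / 4 = 0.026178 mm


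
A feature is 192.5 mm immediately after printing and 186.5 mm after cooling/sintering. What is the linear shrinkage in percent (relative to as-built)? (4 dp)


Shrinkage = ((192.5-186.5)/192.5)*100 = 3.1169 %


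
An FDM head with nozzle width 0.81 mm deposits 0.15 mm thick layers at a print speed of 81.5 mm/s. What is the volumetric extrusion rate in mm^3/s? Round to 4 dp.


Rate = 0.81 * 0.15 * 81.5 = 9.9023 mm^3/s


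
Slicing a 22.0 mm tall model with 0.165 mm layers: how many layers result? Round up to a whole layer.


Layers = ceil(22.0/0.165) = 134


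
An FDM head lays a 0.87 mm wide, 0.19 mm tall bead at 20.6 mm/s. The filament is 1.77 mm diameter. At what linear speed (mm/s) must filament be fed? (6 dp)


Q = 0.87 * 0.19 * 20.6 = 3.40518 mm^3/s
A_fil = pi*(1.77/2)^2 = 2.46057391 mm^2
v_feed = 3.40518 / 2.46057391 = 1.383897 mm/s


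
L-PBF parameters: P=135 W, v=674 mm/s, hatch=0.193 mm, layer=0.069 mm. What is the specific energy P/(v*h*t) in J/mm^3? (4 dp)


Build rate = 674 * 0.193 * 0.069 = 8.975658 mm^3/s
SE = 135 / 8.975658 = 15.0407 J/mm^3


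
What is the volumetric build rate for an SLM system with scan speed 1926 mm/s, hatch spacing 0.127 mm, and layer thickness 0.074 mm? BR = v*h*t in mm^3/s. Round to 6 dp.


Rate = 1926 * 0.127 * 0.074 = 18.100548 mm^3/s


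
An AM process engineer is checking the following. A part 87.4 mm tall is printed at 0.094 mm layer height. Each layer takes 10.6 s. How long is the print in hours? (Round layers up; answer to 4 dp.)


Layers = ceil(87.4/0.094) = 930
t = 930 * 10.6 / 3600 = 2.7383 hrs


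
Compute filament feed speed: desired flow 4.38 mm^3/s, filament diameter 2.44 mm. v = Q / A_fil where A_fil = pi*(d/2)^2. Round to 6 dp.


A = pi*(2.44/2)^2 = 4.675947
v = 4.38 / 4.675947 = 0.936709 mm/s


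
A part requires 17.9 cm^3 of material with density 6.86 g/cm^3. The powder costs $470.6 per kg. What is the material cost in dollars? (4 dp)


Mass = 17.9*6.86/1000 = 0.122794 kg
Cost = 0.122794 * 470.6 = 57.7869 $


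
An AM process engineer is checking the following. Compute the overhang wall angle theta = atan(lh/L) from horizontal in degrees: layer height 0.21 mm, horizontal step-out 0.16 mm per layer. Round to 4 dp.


angle = atan(0.21/0.16) = 52.6961 degrees


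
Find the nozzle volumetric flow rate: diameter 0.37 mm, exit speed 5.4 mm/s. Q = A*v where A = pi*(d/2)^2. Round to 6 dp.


A = pi*(0.37/2)^2 = 0.10752101 mm^2
Q = 0.10752101 * 5.4 = 0.580613 mm^3/s


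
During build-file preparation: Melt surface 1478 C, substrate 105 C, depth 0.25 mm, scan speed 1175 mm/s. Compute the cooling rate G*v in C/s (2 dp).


G = (1478-105)/0.25 = 5492.0 C/mm
CR = 5492.0 * 1175 = 6453100.0 C/s


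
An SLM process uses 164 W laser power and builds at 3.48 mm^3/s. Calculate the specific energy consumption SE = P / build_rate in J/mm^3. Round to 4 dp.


SE = 164 / 3.48 = 47.1264 J/mm^3


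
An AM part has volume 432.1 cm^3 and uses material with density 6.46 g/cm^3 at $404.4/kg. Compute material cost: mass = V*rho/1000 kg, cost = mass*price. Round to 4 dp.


Mass = 432.1*6.46/1000 = 2.791366 kg
Cost = 2.791366 * 404.4 = 1128.8284 $


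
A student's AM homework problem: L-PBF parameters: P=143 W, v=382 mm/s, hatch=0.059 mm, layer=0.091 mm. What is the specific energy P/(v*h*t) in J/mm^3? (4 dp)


Build rate = 382 * 0.059 * 0.091 = 2.050958 mm^3/s
SE = 143 / 2.050958 = 69.7235 J/mm^3


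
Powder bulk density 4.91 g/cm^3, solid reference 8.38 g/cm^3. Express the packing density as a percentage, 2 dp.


Packing = (4.91/8.38)*100 = 58.59 %


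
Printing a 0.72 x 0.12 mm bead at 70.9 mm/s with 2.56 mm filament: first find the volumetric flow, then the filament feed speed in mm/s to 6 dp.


Q = 0.72 * 0.12 * 70.9 = 6.12576 mm^3/s
A_fil = pi*(2.56/2)^2 = 5.1471854 mm^2
v_feed = 6.12576 / 5.1471854 = 1.190118 mm/s


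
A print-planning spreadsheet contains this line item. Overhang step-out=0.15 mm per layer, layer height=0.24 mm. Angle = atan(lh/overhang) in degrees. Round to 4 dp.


angle = atan(0.24/0.15) = 57.9946 degrees


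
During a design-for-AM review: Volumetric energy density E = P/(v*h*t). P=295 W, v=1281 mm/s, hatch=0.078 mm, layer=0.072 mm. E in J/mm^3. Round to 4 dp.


E = 295 / (1281*0.078*0.072) = 41.0058 J/mm^3


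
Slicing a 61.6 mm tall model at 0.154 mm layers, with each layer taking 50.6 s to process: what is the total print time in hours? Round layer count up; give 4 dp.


Layers = ceil(61.6/0.154) = 400
t = 400 * 50.6 / 3600 = 5.6222 hrs


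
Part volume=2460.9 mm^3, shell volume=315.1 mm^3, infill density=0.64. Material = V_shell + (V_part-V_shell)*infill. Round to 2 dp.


V_infill = (2460.9 - 315.1) * 0.64 = 1373.31
V_total = 315.1 + 1373.31 = 1688.41 mm^3


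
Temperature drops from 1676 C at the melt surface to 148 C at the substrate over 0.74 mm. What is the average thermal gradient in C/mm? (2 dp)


G = (1676-148)/0.74 = 2064.86 C/mm


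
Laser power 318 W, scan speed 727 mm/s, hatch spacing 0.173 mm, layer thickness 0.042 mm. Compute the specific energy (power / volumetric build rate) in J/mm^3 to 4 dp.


Build rate = 727 * 0.173 * 0.042 = 5.282382 mm^3/s
SE = 318 / 5.282382 = 60.2001 J/mm^3


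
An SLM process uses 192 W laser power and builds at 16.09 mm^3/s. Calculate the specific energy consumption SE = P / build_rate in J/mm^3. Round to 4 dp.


SE = 192 / 16.09 = 11.9329 J/mm^3


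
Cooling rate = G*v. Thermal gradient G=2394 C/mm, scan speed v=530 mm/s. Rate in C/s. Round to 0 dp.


CR = 2394 * 530 = 1268820 C/s


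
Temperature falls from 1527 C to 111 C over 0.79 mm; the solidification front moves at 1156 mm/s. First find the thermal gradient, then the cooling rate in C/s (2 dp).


G = (1527-111)/0.79 = 1792.40506329 C/mm
CR = 1792.40506329 * 1156 = 2072020.25 C/s


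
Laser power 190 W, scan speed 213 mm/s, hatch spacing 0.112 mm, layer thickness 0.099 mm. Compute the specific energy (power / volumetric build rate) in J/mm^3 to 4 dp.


Build rate = 213 * 0.112 * 0.099 = 2.361744 mm^3/s
SE = 190 / 2.361744 = 80.449 J/mm^3


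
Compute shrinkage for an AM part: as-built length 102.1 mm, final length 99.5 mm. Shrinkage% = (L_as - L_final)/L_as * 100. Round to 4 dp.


Shrinkage = ((102.1-99.5)/102.1)*100 = 2.5465 %


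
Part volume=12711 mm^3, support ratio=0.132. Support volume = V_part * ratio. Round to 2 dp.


V_support = 12711 * 0.132 = 1677.85 mm^3


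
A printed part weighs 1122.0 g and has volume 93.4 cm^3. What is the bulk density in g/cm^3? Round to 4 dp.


rho = 1122.0 / 93.4 = 12.0128 g/cm^3


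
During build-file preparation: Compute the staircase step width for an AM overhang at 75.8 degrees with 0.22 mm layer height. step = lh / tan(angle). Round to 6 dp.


step = 0.22 / tan(75.8) = 0.055669 mm


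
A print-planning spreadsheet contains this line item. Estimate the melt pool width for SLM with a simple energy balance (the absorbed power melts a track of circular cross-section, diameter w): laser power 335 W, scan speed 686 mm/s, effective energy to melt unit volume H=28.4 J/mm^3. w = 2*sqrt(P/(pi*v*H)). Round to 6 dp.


w = 2*sqrt(335/(pi*686*28.4)) = 0.147964 mm


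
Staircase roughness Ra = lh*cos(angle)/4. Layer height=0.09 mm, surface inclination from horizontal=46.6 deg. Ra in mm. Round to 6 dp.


Ra = 0.09 * cos(46.6) / 4 = 0.015459 mm


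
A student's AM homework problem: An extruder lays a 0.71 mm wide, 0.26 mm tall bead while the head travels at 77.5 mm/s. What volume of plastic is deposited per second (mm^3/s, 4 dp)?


Rate = 0.71 * 0.26 * 77.5 = 14.3065 mm^3/s


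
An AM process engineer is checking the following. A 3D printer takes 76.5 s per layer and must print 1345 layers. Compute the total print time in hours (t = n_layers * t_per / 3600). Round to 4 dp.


t = 1345 * 76.5 / 3600 = 28.5813 hrs


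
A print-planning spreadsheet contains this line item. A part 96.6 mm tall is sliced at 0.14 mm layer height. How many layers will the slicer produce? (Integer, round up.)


Layers = ceil(96.6/0.14) = 690


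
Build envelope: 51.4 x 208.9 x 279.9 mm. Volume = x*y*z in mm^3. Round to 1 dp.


V = 51.4 * 208.9 * 279.9 = 3005415.1 mm^3


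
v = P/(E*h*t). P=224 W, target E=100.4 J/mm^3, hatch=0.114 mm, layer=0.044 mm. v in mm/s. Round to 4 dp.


v = 224 / (100.4*0.114*0.044) = 444.7918 mm/s


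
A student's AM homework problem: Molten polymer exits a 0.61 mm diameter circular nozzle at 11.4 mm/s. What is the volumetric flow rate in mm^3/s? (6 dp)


A = pi*(0.61/2)^2 = 0.29224666 mm^2
Q = 0.29224666 * 11.4 = 3.331612 mm^3/s


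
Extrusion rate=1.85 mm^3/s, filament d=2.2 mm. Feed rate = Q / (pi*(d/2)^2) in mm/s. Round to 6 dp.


A = pi*(2.2/2)^2 = 3.801327
v = 1.85 / 3.801327 = 0.486672 mm/s


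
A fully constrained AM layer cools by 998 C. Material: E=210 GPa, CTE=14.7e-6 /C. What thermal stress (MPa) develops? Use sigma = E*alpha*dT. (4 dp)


sigma = 210*1000 * 14.7e-6 * 998 = 3080.826 MPa


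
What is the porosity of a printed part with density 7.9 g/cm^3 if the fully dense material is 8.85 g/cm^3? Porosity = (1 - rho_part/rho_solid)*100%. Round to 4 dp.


Porosity = (1-7.9/8.85)*100 = 10.7345 %


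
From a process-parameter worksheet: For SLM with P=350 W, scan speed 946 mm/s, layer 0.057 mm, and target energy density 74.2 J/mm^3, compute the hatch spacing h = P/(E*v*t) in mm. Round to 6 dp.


h = 350 / (74.2*946*0.057) = 0.087478 mm


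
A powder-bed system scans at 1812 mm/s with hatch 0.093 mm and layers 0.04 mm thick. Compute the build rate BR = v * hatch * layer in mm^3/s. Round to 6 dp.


Rate = 1812 * 0.093 * 0.04 = 6.74064 mm^3/s


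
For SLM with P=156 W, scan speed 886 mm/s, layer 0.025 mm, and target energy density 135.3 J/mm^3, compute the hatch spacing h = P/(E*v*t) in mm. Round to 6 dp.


h = 156 / (135.3*886*0.025) = 0.052054 mm


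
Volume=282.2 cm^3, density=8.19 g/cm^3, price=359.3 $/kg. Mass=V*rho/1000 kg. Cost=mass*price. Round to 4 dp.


Mass = 282.2*8.19/1000 = 2.311218 kg
Cost = 2.311218 * 359.3 = 830.4206 $


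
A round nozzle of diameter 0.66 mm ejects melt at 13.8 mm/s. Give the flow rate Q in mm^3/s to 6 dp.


A = pi*(0.66/2)^2 = 0.34211944 mm^2
Q = 0.34211944 * 13.8 = 4.721248 mm^3/s


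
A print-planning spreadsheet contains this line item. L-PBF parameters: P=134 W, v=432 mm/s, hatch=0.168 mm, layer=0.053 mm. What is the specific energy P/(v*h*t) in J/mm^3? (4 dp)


Build rate = 432 * 0.168 * 0.053 = 3.846528 mm^3/s
SE = 134 / 3.846528 = 34.8366 J/mm^3


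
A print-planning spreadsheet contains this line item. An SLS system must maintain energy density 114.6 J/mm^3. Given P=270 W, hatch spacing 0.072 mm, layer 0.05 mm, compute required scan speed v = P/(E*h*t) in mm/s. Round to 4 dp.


v = 270 / (114.6*0.072*0.05) = 654.4503 mm/s


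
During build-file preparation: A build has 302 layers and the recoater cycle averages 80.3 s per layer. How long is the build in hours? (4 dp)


t = 302 * 80.3 / 3600 = 6.7363 hrs


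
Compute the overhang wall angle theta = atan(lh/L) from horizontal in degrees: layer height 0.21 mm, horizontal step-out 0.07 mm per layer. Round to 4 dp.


angle = atan(0.21/0.07) = 71.5651 degrees


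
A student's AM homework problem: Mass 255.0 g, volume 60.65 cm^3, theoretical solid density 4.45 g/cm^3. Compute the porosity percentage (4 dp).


rho_part = 255.0 / 60.65 = 4.20445177 g/cm^3
Porosity = (1 - 4.20445177/4.45)*100 = 5.5179 %


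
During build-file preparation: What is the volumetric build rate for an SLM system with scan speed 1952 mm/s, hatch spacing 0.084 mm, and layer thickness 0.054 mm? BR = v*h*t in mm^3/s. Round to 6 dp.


Rate = 1952 * 0.084 * 0.054 = 8.854272 mm^3/s


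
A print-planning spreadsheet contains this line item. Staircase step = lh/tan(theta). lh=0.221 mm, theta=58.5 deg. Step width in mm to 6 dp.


step = 0.221 / tan(58.5) = 0.135429 mm


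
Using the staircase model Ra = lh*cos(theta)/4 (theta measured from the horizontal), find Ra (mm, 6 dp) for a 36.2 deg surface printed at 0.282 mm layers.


Ra = 0.282 * cos(36.2) / 4 = 0.056891 mm


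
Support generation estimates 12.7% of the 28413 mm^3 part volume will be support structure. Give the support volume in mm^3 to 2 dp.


V_support = 28413 * 0.127 = 3608.45 mm^3


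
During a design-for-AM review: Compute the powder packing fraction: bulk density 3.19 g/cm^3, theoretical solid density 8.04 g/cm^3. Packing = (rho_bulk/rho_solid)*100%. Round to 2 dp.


Packing = (3.19/8.04)*100 = 39.68 %


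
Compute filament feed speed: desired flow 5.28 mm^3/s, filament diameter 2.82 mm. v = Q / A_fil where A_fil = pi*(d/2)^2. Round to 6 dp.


A = pi*(2.82/2)^2 = 6.2458
v = 5.28 / 6.2458 = 0.845368 mm/s


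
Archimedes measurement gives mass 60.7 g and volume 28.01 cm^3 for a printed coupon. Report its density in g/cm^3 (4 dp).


rho = 60.7 / 28.01 = 2.1671 g/cm^3


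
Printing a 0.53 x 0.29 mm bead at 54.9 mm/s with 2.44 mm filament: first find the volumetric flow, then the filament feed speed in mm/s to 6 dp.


Q = 0.53 * 0.29 * 54.9 = 8.43813 mm^3/s
A_fil = pi*(2.44/2)^2 = 4.67594651 mm^2
v_feed = 8.43813 / 4.67594651 = 1.804582 mm/s


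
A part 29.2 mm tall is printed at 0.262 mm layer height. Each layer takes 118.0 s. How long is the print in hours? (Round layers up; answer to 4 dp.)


Layers = ceil(29.2/0.262) = 112
t = 112 * 118.0 / 3600 = 3.6711 hrs


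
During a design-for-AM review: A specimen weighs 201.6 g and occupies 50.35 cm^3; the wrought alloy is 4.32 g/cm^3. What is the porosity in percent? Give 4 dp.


rho_part = 201.6 / 50.35 = 4.00397219 g/cm^3
Porosity = (1 - 4.00397219/4.32)*100 = 7.3155 %


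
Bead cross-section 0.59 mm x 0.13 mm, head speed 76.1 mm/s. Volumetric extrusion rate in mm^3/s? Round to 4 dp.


Rate = 0.59 * 0.13 * 76.1 = 5.8369 mm^3/s


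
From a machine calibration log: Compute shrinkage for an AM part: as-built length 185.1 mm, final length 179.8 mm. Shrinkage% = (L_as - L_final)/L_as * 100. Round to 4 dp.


Shrinkage = ((185.1-179.8)/185.1)*100 = 2.8633 %


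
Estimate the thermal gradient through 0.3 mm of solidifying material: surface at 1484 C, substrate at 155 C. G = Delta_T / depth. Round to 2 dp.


G = (1484-155)/0.3 = 4430.0 C/mm


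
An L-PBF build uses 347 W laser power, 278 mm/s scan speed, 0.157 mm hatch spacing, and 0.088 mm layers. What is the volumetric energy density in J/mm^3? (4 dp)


E = 347 / (278*0.157*0.088) = 90.3446 J/mm^3


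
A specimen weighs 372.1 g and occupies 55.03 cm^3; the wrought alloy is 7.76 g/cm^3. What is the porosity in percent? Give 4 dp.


rho_part = 372.1 / 55.03 = 6.76176631 g/cm^3
Porosity = (1 - 6.76176631/7.76)*100 = 12.8638 %


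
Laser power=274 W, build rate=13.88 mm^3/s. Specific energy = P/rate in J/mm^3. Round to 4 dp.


SE = 274 / 13.88 = 19.7406 J/mm^3


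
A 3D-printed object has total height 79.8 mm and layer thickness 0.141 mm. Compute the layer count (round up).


Layers = ceil(79.8/0.141) = 566


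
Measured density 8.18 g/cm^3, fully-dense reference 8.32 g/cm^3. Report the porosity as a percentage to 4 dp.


Porosity = (1-8.18/8.32)*100 = 1.6827 %


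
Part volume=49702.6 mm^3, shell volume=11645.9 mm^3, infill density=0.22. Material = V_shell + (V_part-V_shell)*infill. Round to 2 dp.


V_infill = (49702.6 - 11645.9) * 0.22 = 8372.47
V_total = 11645.9 + 8372.47 = 20018.37 mm^3


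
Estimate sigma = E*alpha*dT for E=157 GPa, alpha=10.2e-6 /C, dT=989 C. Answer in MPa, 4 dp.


sigma = 157*1000 * 10.2e-6 * 989 = 1583.7846 MPa


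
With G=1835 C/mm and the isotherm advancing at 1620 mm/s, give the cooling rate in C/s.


CR = 1835 * 1620 = 2972700 C/s


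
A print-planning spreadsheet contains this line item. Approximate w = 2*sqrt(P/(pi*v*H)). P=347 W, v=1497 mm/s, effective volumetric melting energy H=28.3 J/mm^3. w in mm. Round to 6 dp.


w = 2*sqrt(347/(pi*1497*28.3)) = 0.102121 mm


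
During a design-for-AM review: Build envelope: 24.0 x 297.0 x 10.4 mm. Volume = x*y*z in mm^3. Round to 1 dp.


V = 24.0 * 297.0 * 10.4 = 74131.2 mm^3


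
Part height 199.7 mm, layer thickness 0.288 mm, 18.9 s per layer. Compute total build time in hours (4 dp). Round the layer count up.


Layers = ceil(199.7/0.288) = 694
t = 694 * 18.9 / 3600 = 3.6435 hrs


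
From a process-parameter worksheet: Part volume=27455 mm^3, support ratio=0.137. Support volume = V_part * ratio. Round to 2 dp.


V_support = 27455 * 0.137 = 3761.34 mm^3


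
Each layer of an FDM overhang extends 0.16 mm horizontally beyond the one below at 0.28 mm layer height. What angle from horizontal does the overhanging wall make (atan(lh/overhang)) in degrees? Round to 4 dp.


angle = atan(0.28/0.16) = 60.2551 degrees


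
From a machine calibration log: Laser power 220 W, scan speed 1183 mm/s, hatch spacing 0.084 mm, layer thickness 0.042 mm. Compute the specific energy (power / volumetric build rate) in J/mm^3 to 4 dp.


Build rate = 1183 * 0.084 * 0.042 = 4.173624 mm^3/s
SE = 220 / 4.173624 = 52.712 J/mm^3


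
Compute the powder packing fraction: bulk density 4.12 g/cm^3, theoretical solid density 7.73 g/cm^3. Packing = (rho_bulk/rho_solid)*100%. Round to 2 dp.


Packing = (4.12/7.73)*100 = 53.3 %


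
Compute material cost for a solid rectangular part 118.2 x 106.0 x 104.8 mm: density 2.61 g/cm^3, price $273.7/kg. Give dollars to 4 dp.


V = 118.2 * 106.0 * 104.8 = 1313060.16 mm^3 = 1313.06016 cm^3
Mass = 1313.06016 * 2.61 / 1000 = 3.42708702 kg
Cost = 3.42708702 * 273.7 = 937.9937 $


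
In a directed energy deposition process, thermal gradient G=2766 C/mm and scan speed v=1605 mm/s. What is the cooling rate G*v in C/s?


CR = 2766 * 1605 = 4439430 C/s


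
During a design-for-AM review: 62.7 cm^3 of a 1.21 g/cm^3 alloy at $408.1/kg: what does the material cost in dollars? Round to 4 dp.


Mass = 62.7*1.21/1000 = 0.075867 kg
Cost = 0.075867 * 408.1 = 30.9613 $


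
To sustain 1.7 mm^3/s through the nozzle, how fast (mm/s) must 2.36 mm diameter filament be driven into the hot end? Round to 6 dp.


A = pi*(2.36/2)^2 = 4.374354
v = 1.7 / 4.374354 = 0.388629 mm/s
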